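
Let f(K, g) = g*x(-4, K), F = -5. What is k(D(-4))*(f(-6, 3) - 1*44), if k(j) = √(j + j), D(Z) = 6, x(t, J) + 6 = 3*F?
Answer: -214*√3 ≈ -370.66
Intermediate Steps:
x(t, J) = -21 (x(t, J) = -6 + 3*(-5) = -6 - 15 = -21)
k(j) = √2*√j (k(j) = √(2*j) = √2*√j)
f(K, g) = -21*g (f(K, g) = g*(-21) = -21*g)
k(D(-4))*(f(-6, 3) - 1*44) = (√2*√6)*(-21*3 - 1*44) = (2*√3)*(-63 - 44) = (2*√3)*(-107) = -214*√3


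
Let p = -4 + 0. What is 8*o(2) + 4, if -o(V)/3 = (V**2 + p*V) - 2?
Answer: 148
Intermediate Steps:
p = -4
o(V) = 6 - 3*V**2 + 12*V (o(V) = -3*((V**2 - 4*V) - 2) = -3*(-2 + V**2 - 4*V) = 6 - 3*V**2 + 12*V)
8*o(2) + 4 = 8*(6 - 3*2**2 + 12*2) + 4 = 8*(6 - 3*4 + 24) + 4 = 8*(6 - 12 + 24) + 4 = 8*18 + 4 = 144 + 4 = 148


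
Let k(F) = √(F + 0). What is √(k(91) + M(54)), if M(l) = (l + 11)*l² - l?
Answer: √(189486 + √91) ≈ 435.31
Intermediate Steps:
M(l) = -l + l²*(11 + l) (M(l) = (11 + l)*l² - l = l²*(11 + l) - l = -l + l²*(11 + l))
k(F) = √F
√(k(91) + M(54)) = √(√91 + 54*(-1 + 54² + 11*54)) = √(√91 + 54*(-1 + 2916 + 594)) = √(√91 + 54*3509) = √(√91 + 189486) = √(189486 + √91)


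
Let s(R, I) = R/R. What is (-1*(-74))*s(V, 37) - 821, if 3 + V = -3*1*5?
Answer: -747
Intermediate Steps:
V = -18 (V = -3 - 3*1*5 = -3 - 3*5 = -3 - 15 = -18)
s(R, I) = 1
(-1*(-74))*s(V, 37) - 821 = -1*(-74)*1 - 821 = 74*1 - 821 = 74 - 821 = -747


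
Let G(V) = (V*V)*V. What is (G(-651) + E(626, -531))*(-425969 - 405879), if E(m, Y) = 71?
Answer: 229502188214240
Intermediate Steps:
G(V) = V³ (G(V) = V²*V = V³)
(G(-651) + E(626, -531))*(-425969 - 405879) = ((-651)³ + 71)*(-425969 - 405879) = (-275894451 + 71)*(-831848) = -275894380*(-831848) = 229502188214240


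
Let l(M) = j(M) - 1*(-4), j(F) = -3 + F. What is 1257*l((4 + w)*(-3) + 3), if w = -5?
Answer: 8799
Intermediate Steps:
l(M) = 1 + M (l(M) = (-3 + M) - 1*(-4) = (-3 + M) + 4 = 1 + M)
1257*l((4 + w)*(-3) + 3) = 1257*(1 + ((4 - 5)*(-3) + 3)) = 1257*(1 + (-1*(-3) + 3)) = 1257*(1 + (3 + 3)) = 1257*(1 + 6) = 1257*7 = 8799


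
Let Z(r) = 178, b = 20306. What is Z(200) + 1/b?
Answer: 3614469/20306 ≈ 178.00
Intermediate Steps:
Z(200) + 1/b = 178 + 1/20306 = 3614469/20306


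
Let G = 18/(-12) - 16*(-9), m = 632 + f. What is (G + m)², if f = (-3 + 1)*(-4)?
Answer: 2449225/4 ≈ 6.1231e+5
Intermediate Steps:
f = 8 (f = -2*(-4) = 8)
m = 640 (m = 632 + 8 = 640)
G = 285/2 (G = 18*(-1/12) + 144 = -3/2 + 144 = 285/2 ≈ 142.50)
(G + m)² = (285/2 + 640)² = (1565/2)² = 2449225/4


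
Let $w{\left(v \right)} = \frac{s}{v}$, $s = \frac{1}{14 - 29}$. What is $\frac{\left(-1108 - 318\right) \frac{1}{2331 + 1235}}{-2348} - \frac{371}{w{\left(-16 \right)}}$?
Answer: $- \frac{372764534647}{4186484} \approx -89040.0$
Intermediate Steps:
$s = - \frac{1}{15}$ ($s = \frac{1}{-15} = - \frac{1}{15} \approx -0.066667$)
$w{\left(v \right)} = - \frac{1}{15 v}$
$\frac{\left(-1108 - 318\right) \frac{1}{2331 + 1235}}{-2348} - \frac{371}{w{\left(-16 \right)}} = \frac{\left(-1108 - 318\right) \frac{1}{2331 + 1235}}{-2348} - \frac{371}{\left(- \frac{1}{15}\right) \frac{1}{-16}} = - \frac{1426}{3566} \left(- \frac{1}{2348}\right) - \frac{371}{\left(- \frac{1}{15}\right) \left(- \frac{1}{16}\right)} = \left(-1426\right) \frac{1}{3566} \left(- \frac{1}{2348}\right) - 371 \frac{1}{\frac{1}{240}} = \left(- \frac{713}{1783}\right) \left(- \frac{1}{2348}\right) - 89040 = \frac{713}{4186484} - 89040 = - \frac{372764534647}{4186484}$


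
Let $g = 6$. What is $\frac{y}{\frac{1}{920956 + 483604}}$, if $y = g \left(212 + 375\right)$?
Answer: $4946860320$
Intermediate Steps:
$y = 3522$ ($y = 6 \left(212 + 375\right) = 6 \cdot 587 = 3522$)
$\frac{y}{\frac{1}{920956 + 483604}} = \frac{3522}{\frac{1}{920956 + 483604}} = \frac{3522}{\frac{1}{1404560}} = 3522 \frac{1}{\frac{1}{1404560}} = 3522 \cdot 1404560 = 4946860320$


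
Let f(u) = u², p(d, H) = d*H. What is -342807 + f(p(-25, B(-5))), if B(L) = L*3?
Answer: -202182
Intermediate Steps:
B(L) = 3*L
p(d, H) = H*d
-342807 + f(p(-25, B(-5))) = -342807 + ((3*(-5))*(-25))² = -342807 + (-15*(-25))² = -342807 + 375² = -342807 + 140625 = -202182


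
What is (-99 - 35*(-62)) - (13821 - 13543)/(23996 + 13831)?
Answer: 78339439/37827 ≈ 2071.0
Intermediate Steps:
(-99 - 35*(-62)) - (13821 - 13543)/(23996 + 13831) = (-99 + 2170) - 278/37827 = 2071 - 278/37827 = 78339439/37827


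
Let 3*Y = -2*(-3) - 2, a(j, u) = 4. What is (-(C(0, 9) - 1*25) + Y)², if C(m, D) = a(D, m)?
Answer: 4489/9 ≈ 498.78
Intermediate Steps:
C(m, D) = 4
Y = 4/3 (Y = (-2*(-3) - 2)/3 = (6 - 2)/3 = (⅓)*4 = 4/3 ≈ 1.3333)
(-(C(0, 9) - 1*25) + Y)² = (-(4 - 1*25) + 4/3)² = (-(4 - 25) + 4/3)² = (-1*(-21) + 4/3)² = (21 + 4/3)² = (67/3)² = 4489/9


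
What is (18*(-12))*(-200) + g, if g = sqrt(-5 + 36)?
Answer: 43200 + sqrt(31) ≈ 43206.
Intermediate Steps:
g = sqrt(31) ≈ 5.5678
(18*(-12))*(-200) + g = (18*(-12))*(-200) + sqrt(31) = -216*(-200) + sqrt(31) = 43200 + sqrt(31)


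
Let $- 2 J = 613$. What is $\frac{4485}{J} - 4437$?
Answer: $- \frac{2728851}{613} \approx -4451.6$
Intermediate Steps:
$J = - \frac{613}{2}$ ($J = \left(- \frac{1}{2}\right) 613 = - \frac{613}{2} \approx -306.5$)
$\frac{4485}{J} - 4437 = \frac{4485}{- \frac{613}{2}} - 4437 = 4485 \left(- \frac{2}{613}\right) - 4437 = - \frac{8970}{613} - 4437 = - \frac{2728851}{613}$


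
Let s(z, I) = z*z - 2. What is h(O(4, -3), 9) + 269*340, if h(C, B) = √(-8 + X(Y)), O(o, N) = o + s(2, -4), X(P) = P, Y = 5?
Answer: 91460 + I*√3 ≈ 91460.0 + 1.732*I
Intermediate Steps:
s(z, I) = -2 + z² (s(z, I) = z² - 2 = -2 + z²)
O(o, N) = 2 + o (O(o, N) = o + (-2 + 2²) = o + (-2 + 4) = o + 2 = 2 + o)
h(C, B) = I*√3 (h(C, B) = √(-8 + 5) = √(-3) = I*√3)
h(O(4, -3), 9) + 269*340 = I*√3 + 269*340 = I*√3 + 91460 = 91460 + I*√3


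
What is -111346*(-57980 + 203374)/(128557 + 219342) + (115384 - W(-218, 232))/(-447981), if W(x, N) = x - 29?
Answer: -7252422701295113/155852141919 ≈ -46534.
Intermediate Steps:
W(x, N) = -29 + x
-111346*(-57980 + 203374)/(128557 + 219342) + (115384 - W(-218, 232))/(-447981) = -111346*(-57980 + 203374)/(128557 + 219342) + (115384 - (-29 - 218))/(-447981) = -111346/(347899/145394) + (115384 - 1*(-247))*(-1/447981) = -111346/(347899*(1/145394)) + (115384 + 247)*(-1/447981) = -111346/347899/145394 + 115631*(-1/447981) = -111346*145394/347899 - 115631/447981 = -16189040324/347899 - 115631/447981 = -7252422701295113/155852141919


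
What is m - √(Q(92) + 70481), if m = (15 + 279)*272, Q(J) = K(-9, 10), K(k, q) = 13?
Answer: 79968 - √70494 ≈ 79703.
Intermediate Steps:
Q(J) = 13
m = 79968 (m = 294*272 = 79968)
m - √(Q(92) + 70481) = 79968 - √(13 + 70481) = 79968 - √70494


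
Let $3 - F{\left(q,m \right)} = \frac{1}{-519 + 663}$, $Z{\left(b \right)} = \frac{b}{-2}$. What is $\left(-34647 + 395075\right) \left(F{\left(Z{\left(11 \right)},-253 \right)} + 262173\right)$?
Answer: $\frac{3401840477701}{36} \approx 9.4496 \cdot 10^{10}$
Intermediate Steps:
$Z{\left(b \right)} = - \frac{b}{2}$ ($Z{\left(b \right)} = b \left(- \frac{1}{2}\right) = - \frac{b}{2}$)
$F{\left(q,m \right)} = \frac{431}{144}$ ($F{\left(q,m \right)} = 3 - \frac{1}{-519 + 663} = 3 - \frac{1}{144} = \frac{431}{144}$)
$\left(-34647 + 395075\right) \left(F{\left(Z{\left(11 \right)},-253 \right)} + 262173\right) = \left(-34647 + 395075\right) \left(\frac{431}{144} + 262173\right) = 360428 \cdot \frac{37753343}{144} = \frac{3401840477701}{36}$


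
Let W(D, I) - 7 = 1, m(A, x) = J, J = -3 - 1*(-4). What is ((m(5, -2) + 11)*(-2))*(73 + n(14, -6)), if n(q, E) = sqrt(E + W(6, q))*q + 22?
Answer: -2280 - 336*sqrt(2) ≈ -2755.2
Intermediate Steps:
J = 1 (J = -3 + 4 = 1)
m(A, x) = 1
W(D, I) = 8 (W(D, I) = 7 + 1 = 8)
n(q, E) = 22 + q*sqrt(8 + E) (n(q, E) = sqrt(E + 8)*q + 22 = sqrt(8 + E)*q + 22 = q*sqrt(8 + E) + 22 = 22 + q*sqrt(8 + E))
((m(5, -2) + 11)*(-2))*(73 + n(14, -6)) = ((1 + 11)*(-2))*(73 + (22 + 14*sqrt(8 - 6))) = (12*(-2))*(73 + (22 + 14*sqrt(2))) = -24*(95 + 14*sqrt(2)) = -2280 - 336*sqrt(2)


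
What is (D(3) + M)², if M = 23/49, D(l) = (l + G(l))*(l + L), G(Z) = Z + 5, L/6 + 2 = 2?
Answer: 2689600/2401 ≈ 1120.2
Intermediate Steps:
L = 0 (L = -12 + 6*2 = -12 + 12 = 0)
G(Z) = 5 + Z
D(l) = l*(5 + 2*l) (D(l) = (l + (5 + l))*(l + 0) = (5 + 2*l)*l = l*(5 + 2*l))
M = 23/49 (M = 23*(1/49) = 23/49 ≈ 0.46939)
(D(3) + M)² = (3*(5 + 2*3) + 23/49)² = (3*(5 + 6) + 23/49)² = (3*11 + 23/49)² = (33 + 23/49)² = (1640/49)² = 2689600/2401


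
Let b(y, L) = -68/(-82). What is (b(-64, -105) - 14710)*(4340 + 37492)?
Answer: -25227875232/41 ≈ -6.1531e+8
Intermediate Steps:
b(y, L) = 34/41 (b(y, L) = -68*(-1/82) = 34/41)
(b(-64, -105) - 14710)*(4340 + 37492) = (34/41 - 14710)*(4340 + 37492) = -603076/41*41832 = -25227875232/41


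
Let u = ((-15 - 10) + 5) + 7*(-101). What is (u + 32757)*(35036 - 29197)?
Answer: 187023170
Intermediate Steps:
u = -727 (u = (-25 + 5) - 707 = -20 - 707 = -727)
(u + 32757)*(35036 - 29197) = (-727 + 32757)*(35036 - 29197) = 32030*5839 = 187023170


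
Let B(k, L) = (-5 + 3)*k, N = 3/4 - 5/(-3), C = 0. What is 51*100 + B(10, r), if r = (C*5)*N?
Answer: 5080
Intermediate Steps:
N = 29/12 (N = 3*(¼) - 5*(-⅓) = ¾ + 5/3 = 29/12 ≈ 2.4167)
r = 0 (r = (0*5)*(29/12) = 0*(29/12) = 0)
B(k, L) = -2*k
51*100 + B(10, r) = 51*100 - 2*10 = 5100 - 20 = 5080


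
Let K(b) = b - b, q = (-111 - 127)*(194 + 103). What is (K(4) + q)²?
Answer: 4996510596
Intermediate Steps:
q = -70686 (q = -238*297 = -70686)
K(b) = 0
(K(4) + q)² = (0 - 70686)² = (-70686)² = 4996510596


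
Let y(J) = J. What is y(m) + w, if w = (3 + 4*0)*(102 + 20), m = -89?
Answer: 277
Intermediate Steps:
w = 366 (w = (3 + 0)*122 = 3*122 = 366)
y(m) + w = -89 + 366 = 277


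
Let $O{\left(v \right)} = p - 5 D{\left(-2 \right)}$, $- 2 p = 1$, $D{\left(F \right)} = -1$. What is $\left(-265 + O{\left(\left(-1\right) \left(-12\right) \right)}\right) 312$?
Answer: $-81276$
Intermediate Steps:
$p = - \frac{1}{2}$ ($p = \left(- \frac{1}{2}\right) 1 = - \frac{1}{2} \approx -0.5$)
$O{\left(v \right)} = \frac{9}{2}$ ($O{\left(v \right)} = - \frac{1}{2} - -5 = - \frac{1}{2} + 5 = \frac{9}{2}$)
$\left(-265 + O{\left(\left(-1\right) \left(-12\right) \right)}\right) 312 = \left(-265 + \frac{9}{2}\right) 312 = \left(- \frac{521}{2}\right) 312 = -81276$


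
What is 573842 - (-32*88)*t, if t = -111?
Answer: 261266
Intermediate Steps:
573842 - (-32*88)*t = 573842 - (-32*88)*(-111) = 573842 - (-2816)*(-111) = 573842 - 1*312576 = 573842 - 312576 = 261266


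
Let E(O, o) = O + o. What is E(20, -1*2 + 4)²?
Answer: 484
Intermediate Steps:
E(20, -1*2 + 4)² = (20 + (-1*2 + 4))² = (20 + (-2 + 4))² = (20 + 2)² = 22² = 484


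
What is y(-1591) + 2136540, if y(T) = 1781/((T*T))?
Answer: 5408183109521/2531281 ≈ 2.1365e+6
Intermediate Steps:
y(T) = 1781/T² (y(T) = 1781/(T²) = 1781/T²)
y(-1591) + 2136540 = 1781/(-1591)² + 2136540 = 1781*(1/2531281) + 2136540 = 1781/2531281 + 2136540 = 5408183109521/2531281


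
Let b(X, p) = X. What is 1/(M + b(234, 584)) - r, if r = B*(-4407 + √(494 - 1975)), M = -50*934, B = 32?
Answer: 6552821183/46466 - 32*I*√1481 ≈ 1.4102e+5 - 1231.5*I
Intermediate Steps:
M = -46700
r = -141024 + 32*I*√1481 (r = 32*(-4407 + √(494 - 1975)) = 32*(-4407 + √(-1481)) = 32*(-4407 + I*√1481) = -141024 + 32*I*√1481 ≈ -1.4102e+5 + 1231.5*I)
1/(M + b(234, 584)) - r = 1/(-46700 + 234) - (-141024 + 32*I*√1481) = 1/(-46466) + (141024 - 32*I*√1481) = -1/46466 + (141024 - 32*I*√1481) = 6552821183/46466 - 32*I*√1481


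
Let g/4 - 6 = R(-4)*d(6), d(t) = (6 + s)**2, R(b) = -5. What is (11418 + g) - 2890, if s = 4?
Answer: 6552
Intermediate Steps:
d(t) = 100 (d(t) = (6 + 4)**2 = 10**2 = 100)
g = -1976 (g = 24 + 4*(-5*100) = 24 + 4*(-500) = 24 - 2000 = -1976)
(11418 + g) - 2890 = (11418 - 1976) - 2890 = 9442 - 2890 = 6552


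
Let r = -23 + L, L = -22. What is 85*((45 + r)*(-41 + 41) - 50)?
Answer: -4250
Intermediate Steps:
r = -45 (r = -23 - 22 = -45)
85*((45 + r)*(-41 + 41) - 50) = 85*((45 - 45)*(-41 + 41) - 50) = 85*(0*0 - 50) = 85*(0 - 50) = 85*(-50) = -4250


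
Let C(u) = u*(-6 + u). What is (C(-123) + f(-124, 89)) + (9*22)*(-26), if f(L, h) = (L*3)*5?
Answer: 8859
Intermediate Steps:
f(L, h) = 15*L (f(L, h) = (3*L)*5 = 15*L)
(C(-123) + f(-124, 89)) + (9*22)*(-26) = (-123*(-6 - 123) + 15*(-124)) + (9*22)*(-26) = (-123*(-129) - 1860) + 198*(-26) = (15867 - 1860) - 5148 = 14007 - 5148 = 8859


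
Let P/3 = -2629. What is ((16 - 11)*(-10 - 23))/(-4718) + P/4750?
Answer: -9106779/5602625 ≈ -1.6254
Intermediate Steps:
P = -7887 (P = 3*(-2629) = -7887)
((16 - 11)*(-10 - 23))/(-4718) + P/4750 = ((16 - 11)*(-10 - 23))/(-4718) - 7887/4750 = (5*(-33))*(-1/4718) - 7887*1/4750 = -165*(-1/4718) - 7887/4750 = 165/4718 - 7887/4750 = -9106779/5602625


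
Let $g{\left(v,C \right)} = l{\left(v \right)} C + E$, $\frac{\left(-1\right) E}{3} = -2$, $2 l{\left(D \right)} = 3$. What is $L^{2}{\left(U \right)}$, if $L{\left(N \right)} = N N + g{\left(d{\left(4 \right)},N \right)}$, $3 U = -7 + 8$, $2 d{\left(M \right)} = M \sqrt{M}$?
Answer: $\frac{14161}{324} \approx 43.707$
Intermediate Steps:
$l{\left(D \right)} = \frac{3}{2}$ ($l{\left(D \right)} = \frac{1}{2} \cdot 3 = \frac{3}{2}$)
$d{\left(M \right)} = \frac{M^{\frac{3}{2}}}{2}$ ($d{\left(M \right)} = \frac{M \sqrt{M}}{2} = \frac{M^{\frac{3}{2}}}{2}$)
$E = 6$ ($E = \left(-3\right) \left(-2\right) = 6$)
$g{\left(v,C \right)} = 6 + \frac{3 C}{2}$ ($g{\left(v,C \right)} = \frac{3 C}{2} + 6 = 6 + \frac{3 C}{2}$)
$U = \frac{1}{3}$ ($U = \frac{-7 + 8}{3} = \frac{1}{3} \cdot 1 = \frac{1}{3} \approx 0.33333$)
$L{\left(N \right)} = 6 + N^{2} + \frac{3 N}{2}$ ($L{\left(N \right)} = N N + \left(6 + \frac{3 N}{2}\right) = N^{2} + \left(6 + \frac{3 N}{2}\right) = 6 + N^{2} + \frac{3 N}{2}$)
$L^{2}{\left(U \right)} = \left(6 + \left(\frac{1}{3}\right)^{2} + \frac{3}{2} \cdot \frac{1}{3}\right)^{2} = \left(6 + \frac{1}{9} + \frac{1}{2}\right)^{2} = \left(\frac{119}{18}\right)^{2} = \frac{14161}{324}$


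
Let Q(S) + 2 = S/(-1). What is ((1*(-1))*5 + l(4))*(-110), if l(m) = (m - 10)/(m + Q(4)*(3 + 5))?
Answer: 535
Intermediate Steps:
Q(S) = -2 - S (Q(S) = -2 + S/(-1) = -2 + S*(-1) = -2 - S)
l(m) = (-10 + m)/(-48 + m) (l(m) = (m - 10)/(m + (-2 - 1*4)*(3 + 5)) = (-10 + m)/(m + (-2 - 4)*8) = (-10 + m)/(m - 6*8) = (-10 + m)/(m - 48) = (-10 + m)/(-48 + m))
((1*(-1))*5 + l(4))*(-110) = ((1*(-1))*5 + (-10 + 4)/(-48 + 4))*(-110) = (-1*5 - 6/(-44))*(-110) = (-5 - 1/44*(-6))*(-110) = (-5 + 3/22)*(-110) = -107/22*(-110) = 535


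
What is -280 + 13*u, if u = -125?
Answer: -1905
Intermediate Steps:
-280 + 13*u = -280 + 13*(-125) = -280 - 1625 = -1905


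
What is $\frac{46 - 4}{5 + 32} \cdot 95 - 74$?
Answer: $\frac{1252}{37} \approx 33.838$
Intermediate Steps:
$\frac{46 - 4}{5 + 32} \cdot 95 - 74 = \frac{42}{37} \cdot 95 - 74 = \frac{3990}{37} - 74 = \frac{1252}{37}$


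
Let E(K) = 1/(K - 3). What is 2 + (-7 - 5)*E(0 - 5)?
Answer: 7/2 ≈ 3.5000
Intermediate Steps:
E(K) = 1/(-3 + K)
2 + (-7 - 5)*E(0 - 5) = 2 + (-7 - 5)/(-3 + (0 - 5)) = 2 - 12/(-3 - 5) = 2 - 12/(-8) = 2 - 12*(-1/8) = 2 + 3/2 = 7/2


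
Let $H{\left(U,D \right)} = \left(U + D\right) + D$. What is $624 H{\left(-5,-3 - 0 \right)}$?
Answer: $-6864$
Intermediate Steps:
$H{\left(U,D \right)} = U + 2 D$ ($H{\left(U,D \right)} = \left(D + U\right) + D = U + 2 D$)
$624 H{\left(-5,-3 - 0 \right)} = 624 \left(-5 + 2 \left(-3 - 0\right)\right) = 624 \left(-5 + 2 \left(-3 + 0\right)\right) = 624 \left(-5 + 2 \left(-3\right)\right) = 624 \left(-5 - 6\right) = 624 \left(-11\right) = -6864$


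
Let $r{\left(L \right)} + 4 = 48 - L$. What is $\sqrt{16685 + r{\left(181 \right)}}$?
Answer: $2 \sqrt{4137} \approx 128.64$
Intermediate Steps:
$r{\left(L \right)} = 44 - L$ ($r{\left(L \right)} = -4 - \left(-48 + L\right) = 44 - L$)
$\sqrt{16685 + r{\left(181 \right)}} = \sqrt{16685 + \left(44 - 181\right)} = \sqrt{16685 - 137} = \sqrt{16548} = 2 \sqrt{4137}$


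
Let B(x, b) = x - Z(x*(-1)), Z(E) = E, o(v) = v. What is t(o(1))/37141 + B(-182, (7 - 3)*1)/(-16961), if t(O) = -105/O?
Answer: 1676917/89992643 ≈ 0.018634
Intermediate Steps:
B(x, b) = 2*x (B(x, b) = x - x*(-1) = x - (-1)*x = x + x = 2*x)
t(o(1))/37141 + B(-182, (7 - 3)*1)/(-16961) = -105/1/37141 + (2*(-182))/(-16961) = -105*1*(1/37141) - 364*(-1/16961) = -105*1/37141 + 52/2423 = -105/37141 + 52/2423 = 1676917/89992643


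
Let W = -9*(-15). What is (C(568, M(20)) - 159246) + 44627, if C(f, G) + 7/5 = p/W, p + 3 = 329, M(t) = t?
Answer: -15473428/135 ≈ -1.1462e+5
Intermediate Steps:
W = 135
p = 326 (p = -3 + 329 = 326)
C(f, G) = 137/135 (C(f, G) = -7/5 + 326/135 = 137/135)
(C(568, M(20)) - 159246) + 44627 = (137/135 - 159246) + 44627 = -21498073/135 + 44627 = -15473428/135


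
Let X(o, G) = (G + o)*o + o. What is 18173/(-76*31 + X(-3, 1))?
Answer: -18173/2353 ≈ -7.7233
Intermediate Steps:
X(o, G) = o + o*(G + o) (X(o, G) = o*(G + o) + o = o + o*(G + o))
18173/(-76*31 + X(-3, 1)) = 18173/(-76*31 - 3*(1 + 1 - 3)) = 18173/(-2356 - 3*(-1)) = 18173/(-2356 + 3) = 18173/(-2353) = 18173*(-1/2353) = -18173/2353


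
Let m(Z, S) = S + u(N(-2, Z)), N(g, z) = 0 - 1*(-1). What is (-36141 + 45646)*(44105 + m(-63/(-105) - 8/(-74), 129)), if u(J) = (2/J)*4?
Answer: 420520210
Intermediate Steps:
N(g, z) = 1 (N(g, z) = 0 + 1 = 1)
u(J) = 8/J
m(Z, S) = 8 + S (m(Z, S) = S + 8/1 = S + 8*1 = S + 8 = 8 + S)
(-36141 + 45646)*(44105 + m(-63/(-105) - 8/(-74), 129)) = (-36141 + 45646)*(44105 + (8 + 129)) = 9505*(44105 + 137) = 9505*44242 = 420520210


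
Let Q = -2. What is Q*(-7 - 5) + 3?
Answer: 27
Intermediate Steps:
Q*(-7 - 5) + 3 = -2*(-7 - 5) + 3 = -2*(-12) + 3 = 24 + 3 = 27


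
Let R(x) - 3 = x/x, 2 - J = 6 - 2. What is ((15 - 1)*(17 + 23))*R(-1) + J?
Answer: 2238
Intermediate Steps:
J = -2 (J = 2 - (6 - 2) = 2 - 1*4 = 2 - 4 = -2)
R(x) = 4 (R(x) = 3 + x/x = 3 + 1 = 4)
((15 - 1)*(17 + 23))*R(-1) + J = ((15 - 1)*(17 + 23))*4 - 2 = (14*40)*4 - 2 = 560*4 - 2 = 2240 - 2 = 2238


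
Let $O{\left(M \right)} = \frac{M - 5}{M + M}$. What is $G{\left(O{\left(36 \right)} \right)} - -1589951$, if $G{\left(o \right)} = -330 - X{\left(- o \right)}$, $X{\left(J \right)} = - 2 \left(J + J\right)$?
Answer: $\frac{28613147}{18} \approx 1.5896 \cdot 10^{6}$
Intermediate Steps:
$O{\left(M \right)} = \frac{-5 + M}{2 M}$
$X{\left(J \right)} = - 4 J$ ($X{\left(J \right)} = - 2 \cdot 2 J = - 4 J$)
$G{\left(o \right)} = -330 - 4 o$ ($G{\left(o \right)} = -330 - - 4 \left(- o\right) = -330 - 4 o$)
$G{\left(O{\left(36 \right)} \right)} - -1589951 = \left(-330 - 4 \frac{-5 + 36}{2 \cdot 36}\right) - -1589951 = \left(-330 - 4 \cdot \frac{1}{2} \cdot \frac{1}{36} \cdot 31\right) + 1589951 = \left(-330 - \frac{31}{18}\right) + 1589951 = - \frac{5971}{18} + 1589951 = \frac{28613147}{18}$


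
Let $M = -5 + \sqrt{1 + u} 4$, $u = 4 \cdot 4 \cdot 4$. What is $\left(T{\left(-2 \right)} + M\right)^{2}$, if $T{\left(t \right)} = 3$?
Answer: $1044 - 16 \sqrt{65} \approx 915.0$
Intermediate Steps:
$u = 64$ ($u = 16 \cdot 4 = 64$)
$M = -5 + 4 \sqrt{65}$ ($M = -5 + \sqrt{1 + 64} \cdot 4 = -5 + \sqrt{65} \cdot 4 = -5 + 4 \sqrt{65} \approx 27.249$)
$\left(T{\left(-2 \right)} + M\right)^{2} = \left(3 - \left(5 - 4 \sqrt{65}\right)\right)^{2} = \left(-2 + 4 \sqrt{65}\right)^{2}$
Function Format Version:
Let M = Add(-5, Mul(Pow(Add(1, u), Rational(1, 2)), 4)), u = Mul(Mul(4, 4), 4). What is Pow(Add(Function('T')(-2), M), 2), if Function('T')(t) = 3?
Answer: Add(1044, Mul(-16, Pow(65, Rational(1, 2)))) ≈ 915.00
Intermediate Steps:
u = 64 (u = Mul(16, 4) = 64)
M = Add(-5, Mul(4, Pow(65, Rational(1, 2)))) (M = Add(-5, Mul(Pow(Add(1, 64), Rational(1, 2)), 4)) = Add(-5, Mul(Pow(65, Rational(1, 2)), 4)) = Add(-5, Mul(4, Pow(65, Rational(1, 2)))) ≈ 27.249)
Pow(Add(Function('T')(-2), M), 2) = Pow(Add(3, Add(-5, Mul(4, Pow(65, Rational(1, 2))))), 2) = Pow(Add(-2, Mul(4, Pow(65, Rational(1, 2)))), 2)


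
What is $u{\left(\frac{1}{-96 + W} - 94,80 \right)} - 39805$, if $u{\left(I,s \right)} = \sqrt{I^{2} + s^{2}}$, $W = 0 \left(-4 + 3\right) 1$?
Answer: $-39805 + \frac{5 \sqrt{5617321}}{96} \approx -39682.0$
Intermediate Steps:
$W = 0$ ($W = 0 \left(-1\right) 1 = 0 \cdot 1 = 0$)
$u{\left(\frac{1}{-96 + W} - 94,80 \right)} - 39805 = \sqrt{\left(\frac{1}{-96 + 0} - 94\right)^{2} + 80^{2}} - 39805 = \sqrt{\left(\frac{1}{-96} - 94\right)^{2} + 6400} - 39805 = \sqrt{\left(- \frac{1}{96} - 94\right)^{2} + 6400} - 39805 = \sqrt{\left(- \frac{9025}{96}\right)^{2} + 6400} - 39805 = \sqrt{\frac{81450625}{9216} + 6400} - 39805 = \sqrt{\frac{140433025}{9216}} - 39805 = \frac{5 \sqrt{5617321}}{96} - 39805 = -39805 + \frac{5 \sqrt{5617321}}{96}$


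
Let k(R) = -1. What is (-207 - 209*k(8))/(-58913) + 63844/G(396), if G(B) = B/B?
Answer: 3761241570/58913 ≈ 63844.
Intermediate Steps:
G(B) = 1
(-207 - 209*k(8))/(-58913) + 63844/G(396) = (-207 - 209*(-1))/(-58913) + 63844/1 = (-207 + 209)*(-1/58913) + 63844*1 = 2*(-1/58913) + 63844 = -2/58913 + 63844 = 3761241570/58913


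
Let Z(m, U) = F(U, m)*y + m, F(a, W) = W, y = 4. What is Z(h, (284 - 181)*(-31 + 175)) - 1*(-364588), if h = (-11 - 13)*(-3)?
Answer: 364948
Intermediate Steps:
h = 72 (h = -24*(-3) = 72)
Z(m, U) = 5*m (Z(m, U) = m*4 + m = 4*m + m = 5*m)
Z(h, (284 - 181)*(-31 + 175)) - 1*(-364588) = 5*72 - 1*(-364588) = 360 + 364588 = 364948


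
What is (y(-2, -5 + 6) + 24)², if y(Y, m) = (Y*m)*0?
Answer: 576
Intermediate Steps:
y(Y, m) = 0
(y(-2, -5 + 6) + 24)² = (0 + 24)² = 24² = 576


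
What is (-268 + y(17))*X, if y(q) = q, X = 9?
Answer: -2259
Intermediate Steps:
(-268 + y(17))*X = (-268 + 17)*9 = -251*9 = -2259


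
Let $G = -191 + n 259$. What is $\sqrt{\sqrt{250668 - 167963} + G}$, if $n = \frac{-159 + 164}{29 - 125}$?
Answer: $\frac{\sqrt{-117786 + 576 \sqrt{82705}}}{24} \approx 9.1157$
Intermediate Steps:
$n = - \frac{5}{96}$ ($n = \frac{5}{-96} = 5 \left(- \frac{1}{96}\right) = - \frac{5}{96} \approx -0.052083$)
$G = - \frac{19631}{96}$ ($G = -191 - \frac{1295}{96} = - \frac{19631}{96} \approx -204.49$)
$\sqrt{\sqrt{250668 - 167963} + G} = \sqrt{\sqrt{250668 - 167963} - \frac{19631}{96}} = \sqrt{\sqrt{82705} - \frac{19631}{96}} = \sqrt{- \frac{19631}{96} + \sqrt{82705}}$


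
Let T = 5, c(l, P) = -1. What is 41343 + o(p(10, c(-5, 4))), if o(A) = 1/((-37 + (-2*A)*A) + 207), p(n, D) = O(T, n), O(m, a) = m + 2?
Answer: 2976697/72 ≈ 41343.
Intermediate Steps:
O(m, a) = 2 + m
p(n, D) = 7 (p(n, D) = 2 + 5 = 7)
o(A) = 1/(170 - 2*A²) (o(A) = 1/((-37 - 2*A²) + 207) = 1/(170 - 2*A²))
41343 + o(p(10, c(-5, 4))) = 41343 - 1/(-170 + 2*7²) = 41343 - 1/(-170 + 2*49) = 41343 - 1/(-170 + 98) = 41343 - 1/(-72) = 41343 - 1*(-1/72) = 41343 + 1/72 = 2976697/72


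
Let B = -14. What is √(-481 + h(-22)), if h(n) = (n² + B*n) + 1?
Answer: 2*√78 ≈ 17.664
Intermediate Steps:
h(n) = 1 + n² - 14*n (h(n) = (n² - 14*n) + 1 = 1 + n² - 14*n)
√(-481 + h(-22)) = √(-481 + (1 + (-22)² - 14*(-22))) = √(-481 + (1 + 484 + 308)) = √(-481 + 793) = √312 = 2*√78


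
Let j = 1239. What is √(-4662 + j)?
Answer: I*√3423 ≈ 58.506*I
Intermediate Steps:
√(-4662 + j) = √(-4662 + 1239) = √(-3423) = I*√3423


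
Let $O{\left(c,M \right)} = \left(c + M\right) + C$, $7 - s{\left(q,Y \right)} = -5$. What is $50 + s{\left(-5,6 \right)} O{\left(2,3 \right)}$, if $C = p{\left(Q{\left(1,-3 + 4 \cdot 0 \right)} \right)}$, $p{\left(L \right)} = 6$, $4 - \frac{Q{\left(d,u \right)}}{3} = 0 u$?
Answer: $182$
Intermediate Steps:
$Q{\left(d,u \right)} = 12$ ($Q{\left(d,u \right)} = 12 - 3 \cdot 0 u = 12 - 0 = 12 + 0 = 12$)
$C = 6$
$s{\left(q,Y \right)} = 12$ ($s{\left(q,Y \right)} = 7 - -5 = 7 + 5 = 12$)
$O{\left(c,M \right)} = 6 + M + c$ ($O{\left(c,M \right)} = \left(c + M\right) + 6 = \left(M + c\right) + 6 = 6 + M + c$)
$50 + s{\left(-5,6 \right)} O{\left(2,3 \right)} = 50 + 12 \left(6 + 3 + 2\right) = 50 + 12 \cdot 11 = 50 + 132 = 182$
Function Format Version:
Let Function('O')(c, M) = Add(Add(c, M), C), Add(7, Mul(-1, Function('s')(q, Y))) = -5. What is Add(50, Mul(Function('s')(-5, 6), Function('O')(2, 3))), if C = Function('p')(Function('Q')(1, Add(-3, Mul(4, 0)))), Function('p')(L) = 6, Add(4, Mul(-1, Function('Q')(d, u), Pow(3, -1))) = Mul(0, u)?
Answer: 182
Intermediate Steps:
Function('Q')(d, u) = 12 (Function('Q')(d, u) = Add(12, Mul(-3, Mul(0, u))) = Add(12, Mul(-3, 0)) = Add(12, 0) = 12)
C = 6
Function('s')(q, Y) = 12 (Function('s')(q, Y) = Add(7, Mul(-1, -5)) = Add(7, 5) = 12)
Function('O')(c, M) = Add(6, M, c) (Function('O')(c, M) = Add(Add(c, M), 6) = Add(Add(M, c), 6) = Add(6, M, c))
Add(50, Mul(Function('s')(-5, 6), Function('O')(2, 3))) = Add(50, Mul(12, Add(6, 3, 2))) = Add(50, Mul(12, 11)) = Add(50, 132) = 182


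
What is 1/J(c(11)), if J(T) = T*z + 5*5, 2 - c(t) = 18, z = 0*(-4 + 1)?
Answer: 1/25 ≈ 0.040000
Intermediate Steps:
z = 0 (z = 0*(-3) = 0)
c(t) = -16 (c(t) = 2 - 1*18 = 2 - 18 = -16)
J(T) = 25 (J(T) = T*0 + 5*5 = 0 + 25 = 25)
1/J(c(11)) = 1/25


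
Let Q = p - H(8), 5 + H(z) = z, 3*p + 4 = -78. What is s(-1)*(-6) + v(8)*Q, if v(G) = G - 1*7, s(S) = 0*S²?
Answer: -91/3 ≈ -30.333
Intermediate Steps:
p = -82/3 (p = -4/3 + (⅓)*(-78) = -4/3 - 26 = -82/3 ≈ -27.333)
s(S) = 0
H(z) = -5 + z
v(G) = -7 + G (v(G) = G - 7 = -7 + G)
Q = -91/3 (Q = -82/3 - (-5 + 8) = -82/3 - 1*3 = -82/3 - 3 = -91/3 ≈ -30.333)
s(-1)*(-6) + v(8)*Q = 0*(-6) + (-7 + 8)*(-91/3) = 0 + 1*(-91/3) = 0 - 91/3 = -91/3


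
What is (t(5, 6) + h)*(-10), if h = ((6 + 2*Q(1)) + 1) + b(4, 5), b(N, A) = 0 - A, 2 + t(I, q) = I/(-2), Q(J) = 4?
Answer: -55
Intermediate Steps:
t(I, q) = -2 - I/2 (t(I, q) = -2 + I/(-2) = -2 + I*(-½) = -2 - I/2)
b(N, A) = -A
h = 10 (h = ((6 + 2*4) + 1) - 1*5 = ((6 + 8) + 1) - 5 = (14 + 1) - 5 = 15 - 5 = 10)
(t(5, 6) + h)*(-10) = ((-2 - ½*5) + 10)*(-10) = ((-2 - 5/2) + 10)*(-10) = (-9/2 + 10)*(-10) = (11/2)*(-10) = -55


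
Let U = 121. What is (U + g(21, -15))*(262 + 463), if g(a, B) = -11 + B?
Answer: 68875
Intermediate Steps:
(U + g(21, -15))*(262 + 463) = (121 + (-11 - 15))*(262 + 463) = (121 - 26)*725 = 95*725 = 68875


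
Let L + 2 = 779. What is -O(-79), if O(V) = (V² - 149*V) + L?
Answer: -18789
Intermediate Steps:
L = 777 (L = -2 + 779 = 777)
O(V) = 777 + V² - 149*V (O(V) = (V² - 149*V) + 777 = 777 + V² - 149*V)
-O(-79) = -(777 + (-79)² - 149*(-79)) = -(777 + 6241 + 11771) = -1*18789 = -18789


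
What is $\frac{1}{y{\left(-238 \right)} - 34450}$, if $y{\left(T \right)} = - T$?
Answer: $- \frac{1}{34212} \approx -2.923 \cdot 10^{-5}$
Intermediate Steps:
$\frac{1}{y{\left(-238 \right)} - 34450} = \frac{1}{\left(-1\right) \left(-238\right) - 34450} = \frac{1}{238 - 34450} = \frac{1}{-34212} = - \frac{1}{34212}$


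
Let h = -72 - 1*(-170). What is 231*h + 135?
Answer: 22773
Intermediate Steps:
h = 98 (h = -72 + 170 = 98)
231*h + 135 = 231*98 + 135 = 22638 + 135 = 22773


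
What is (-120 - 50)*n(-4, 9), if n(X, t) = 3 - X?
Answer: -1190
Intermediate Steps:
(-120 - 50)*n(-4, 9) = (-120 - 50)*(3 - 1*(-4)) = -170*(3 + 4) = -170*7 = -1190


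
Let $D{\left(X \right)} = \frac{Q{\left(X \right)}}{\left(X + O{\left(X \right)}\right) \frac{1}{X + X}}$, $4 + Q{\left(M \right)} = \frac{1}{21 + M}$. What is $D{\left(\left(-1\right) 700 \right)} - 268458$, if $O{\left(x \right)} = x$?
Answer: $- \frac{182285699}{679} \approx -2.6846 \cdot 10^{5}$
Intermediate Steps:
$Q{\left(M \right)} = -4 + \frac{1}{21 + M}$
$D{\left(X \right)} = \frac{-83 - 4 X}{21 + X}$ ($D{\left(X \right)} = \frac{\frac{1}{21 + X} \left(-83 - 4 X\right)}{\left(X + X\right) \frac{1}{X + X}} = \frac{\frac{1}{21 + X} \left(-83 - 4 X\right)}{2 X \frac{1}{2 X}} = \frac{\frac{1}{21 + X} \left(-83 - 4 X\right)}{1} = \frac{-83 - 4 X}{21 + X} 1 = \frac{-83 - 4 X}{21 + X}$)
$D{\left(\left(-1\right) 700 \right)} - 268458 = \frac{-83 - 4 \left(\left(-1\right) 700\right)}{21 - 700} - 268458 = \frac{-83 - -2800}{21 - 700} - 268458 = \frac{-83 + 2800}{-679} - 268458 = \left(- \frac{1}{679}\right) 2717 - 268458 = - \frac{2717}{679} - 268458 = - \frac{182285699}{679}$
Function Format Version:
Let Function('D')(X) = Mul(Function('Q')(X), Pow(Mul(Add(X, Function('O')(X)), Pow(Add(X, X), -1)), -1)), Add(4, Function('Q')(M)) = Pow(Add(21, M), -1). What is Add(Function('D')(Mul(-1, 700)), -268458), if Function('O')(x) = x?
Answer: Rational(-182285699, 679) ≈ -2.6846e+5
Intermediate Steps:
Function('Q')(M) = Add(-4, Pow(Add(21, M), -1))
Function('D')(X) = Mul(Pow(Add(21, X), -1), Add(-83, Mul(-4, X))) (Function('D')(X) = Mul(Mul(Pow(Add(21, X), -1), Add(-83, Mul(-4, X))), Pow(Mul(Add(X, X), Pow(Add(X, X), -1)), -1)) = Mul(Mul(Pow(Add(21, X), -1), Add(-83, Mul(-4, X))), Pow(Mul(Mul(2, X), Pow(Mul(2, X), -1)), -1)) = Mul(Mul(Pow(Add(21, X), -1), Add(-83, Mul(-4, X))), Pow(Mul(Mul(2, X), Mul(Rational(1, 2), Pow(X, -1))), -1)) = Mul(Mul(Pow(Add(21, X), -1), Add(-83, Mul(-4, X))), Pow(1, -1)) = Mul(Mul(Pow(Add(21, X), -1), Add(-83, Mul(-4, X))), 1) = Mul(Pow(Add(21, X), -1), Add(-83, Mul(-4, X))))
Add(Function('D')(Mul(-1, 700)), -268458) = Add(Mul(Pow(Add(21, Mul(-1, 700)), -1), Add(-83, Mul(-4, Mul(-1, 700)))), -268458) = Add(Mul(Pow(Add(21, -700), -1), Add(-83, Mul(-4, -700))), -268458) = Add(Mul(Pow(-679, -1), Add(-83, 2800)), -268458) = Add(Mul(Rational(-1, 679), 2717), -268458) = Add(Rational(-2717, 679), -268458) = Rational(-182285699, 679)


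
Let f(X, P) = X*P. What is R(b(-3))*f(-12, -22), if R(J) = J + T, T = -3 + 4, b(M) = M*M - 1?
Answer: 2376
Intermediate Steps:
b(M) = -1 + M² (b(M) = M² - 1 = -1 + M²)
f(X, P) = P*X
T = 1
R(J) = 1 + J (R(J) = J + 1 = 1 + J)
R(b(-3))*f(-12, -22) = (1 + (-1 + (-3)²))*(-22*(-12)) = (1 + (-1 + 9))*264 = (1 + 8)*264 = 9*264 = 2376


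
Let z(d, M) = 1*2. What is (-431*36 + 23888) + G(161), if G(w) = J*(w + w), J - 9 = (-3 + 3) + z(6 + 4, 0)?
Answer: 11914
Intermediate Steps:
z(d, M) = 2
J = 11 (J = 9 + ((-3 + 3) + 2) = 9 + (0 + 2) = 9 + 2 = 11)
G(w) = 22*w (G(w) = 11*(w + w) = 11*(2*w) = 22*w)
(-431*36 + 23888) + G(161) = (-431*36 + 23888) + 22*161 = (-15516 + 23888) + 3542 = 8372 + 3542 = 11914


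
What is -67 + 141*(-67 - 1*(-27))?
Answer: -5707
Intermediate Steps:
-67 + 141*(-67 - 1*(-27)) = -67 + 141*(-67 + 27) = -67 + 141*(-40) = -67 - 5640 = -5707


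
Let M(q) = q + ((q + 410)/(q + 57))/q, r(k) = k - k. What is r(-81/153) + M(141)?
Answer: 3936989/27918 ≈ 141.02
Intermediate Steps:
r(k) = 0
M(q) = q + (410 + q)/(q*(57 + q)) (M(q) = q + ((410 + q)/(57 + q))/q = q + (410 + q)/(q*(57 + q)))
r(-81/153) + M(141) = 0 + (410 + 141 + 141³ + 57*141²)/(141*(57 + 141)) = 0 + (1/141)*(410 + 141 + 2803221 + 57*19881)/198 = 0 + (1/141)*(1/198)*(410 + 141 + 2803221 + 1133217) = 0 + (1/141)*(1/198)*3936989 = 0 + 3936989/27918 = 3936989/27918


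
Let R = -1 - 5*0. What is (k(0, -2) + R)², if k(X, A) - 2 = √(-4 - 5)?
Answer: -8 + 6*I ≈ -8.0 + 6.0*I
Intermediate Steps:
k(X, A) = 2 + 3*I (k(X, A) = 2 + √(-4 - 5) = 2 + √(-9) = 2 + 3*I)
R = -1 (R = -1 + 0 = -1)
(k(0, -2) + R)² = ((2 + 3*I) - 1)² = (1 + 3*I)²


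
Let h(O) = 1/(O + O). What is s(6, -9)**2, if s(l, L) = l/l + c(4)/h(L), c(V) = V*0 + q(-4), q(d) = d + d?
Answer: 21025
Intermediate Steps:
q(d) = 2*d
h(O) = 1/(2*O)
c(V) = -8 (c(V) = V*0 + 2*(-4) = 0 - 8 = -8)
s(l, L) = 1 - 16*L (s(l, L) = l/l - 8*2*L = 1 - 16*L)
s(6, -9)**2 = (1 - 16*(-9))**2 = (1 + 144)**2 = 145**2 = 21025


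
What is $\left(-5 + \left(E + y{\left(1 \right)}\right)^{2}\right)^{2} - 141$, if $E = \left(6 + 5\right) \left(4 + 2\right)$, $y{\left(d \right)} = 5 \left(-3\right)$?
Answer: $6739075$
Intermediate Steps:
$y{\left(d \right)} = -15$
$E = 66$ ($E = 11 \cdot 6 = 66$)
$\left(-5 + \left(E + y{\left(1 \right)}\right)^{2}\right)^{2} - 141 = \left(-5 + \left(66 - 15\right)^{2}\right)^{2} - 141 = \left(-5 + 51^{2}\right)^{2} - 141 = \left(-5 + 2601\right)^{2} - 141 = 2596^{2} - 141 = 6739216 - 141 = 6739075$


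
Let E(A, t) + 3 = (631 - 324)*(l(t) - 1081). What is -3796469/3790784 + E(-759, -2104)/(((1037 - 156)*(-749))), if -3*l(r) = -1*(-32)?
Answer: -3704133487427/7504262541888 ≈ -0.49360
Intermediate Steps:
l(r) = -32/3 (l(r) = -(-1)*(-32)/3 = -⅓*32 = -32/3)
E(A, t) = -1005434/3 (E(A, t) = -3 + (631 - 324)*(-32/3 - 1081) = -3 + 307*(-3275/3) = -3 - 1005425/3 = -1005434/3)
-3796469/3790784 + E(-759, -2104)/(((1037 - 156)*(-749))) = -3796469/3790784 - 1005434*(-1/(749*(1037 - 156)))/3 = -3796469*1/3790784 - 1005434/(3*(881*(-749))) = -3796469/3790784 - 1005434/3/(-659869) = -3796469/3790784 - 1005434/3*(-1/659869) = -3796469/3790784 + 1005434/1979607 = -3704133487427/7504262541888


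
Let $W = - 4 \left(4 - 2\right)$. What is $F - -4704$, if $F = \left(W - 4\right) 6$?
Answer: $4632$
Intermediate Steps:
$W = -8$ ($W = \left(-4\right) 2 = -8$)
$F = -72$ ($F = \left(-8 - 4\right) 6 = \left(-12\right) 6 = -72$)
$F - -4704 = -72 - -4704 = -72 + 4704 = 4632$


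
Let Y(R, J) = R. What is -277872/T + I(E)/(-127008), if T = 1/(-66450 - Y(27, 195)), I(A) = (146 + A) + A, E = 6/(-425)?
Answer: 498547118840973781/26989200 ≈ 1.8472e+10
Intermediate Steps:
E = -6/425 (E = 6*(-1/425) = -6/425 ≈ -0.014118)
I(A) = 146 + 2*A
T = -1/66477 (T = 1/(-66450 - 1*27) = 1/(-66450 - 27) = 1/(-66477) = -1/66477 ≈ -1.5043e-5)
-277872/T + I(E)/(-127008) = -277872/(-1/66477) + (146 + 2*(-6/425))/(-127008) = -277872*(-66477) + (146 - 12/425)*(-1/127008) = 18472096944 + (62038/425)*(-1/127008) = 18472096944 - 31019/26989200 = 498547118840973781/26989200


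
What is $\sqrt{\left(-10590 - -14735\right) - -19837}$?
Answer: $\sqrt{23982} \approx 154.86$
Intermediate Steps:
$\sqrt{\left(-10590 - -14735\right) - -19837} = \sqrt{\left(-10590 + 14735\right) + 19837} = \sqrt{4145 + 19837} = \sqrt{23982}$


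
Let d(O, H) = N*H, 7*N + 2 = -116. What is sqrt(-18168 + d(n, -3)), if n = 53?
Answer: I*sqrt(887754)/7 ≈ 134.6*I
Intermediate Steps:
N = -118/7 (N = -2/7 + (1/7)*(-116) = -2/7 - 116/7 = -118/7 ≈ -16.857)
d(O, H) = -118*H/7
sqrt(-18168 + d(n, -3)) = sqrt(-18168 - 118/7*(-3)) = sqrt(-18168 + 354/7) = sqrt(-126822/7) = I*sqrt(887754)/7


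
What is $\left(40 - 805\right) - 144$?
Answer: $-909$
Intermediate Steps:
$\left(40 - 805\right) - 144 = -765 - 144 = -909$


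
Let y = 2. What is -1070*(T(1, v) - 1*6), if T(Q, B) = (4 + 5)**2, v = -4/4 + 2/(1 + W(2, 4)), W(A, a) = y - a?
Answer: -80250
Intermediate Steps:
W(A, a) = 2 - a
v = -3 (v = -4/4 + 2/(1 + (2 - 1*4)) = -4*1/4 + 2/(1 + (2 - 4)) = -1 + 2/(1 - 2) = -1 + 2/(-1) = -1 + 2*(-1) = -1 - 2 = -3)
T(Q, B) = 81 (T(Q, B) = 9**2 = 81)
-1070*(T(1, v) - 1*6) = -1070*(81 - 1*6) = -1070*(81 - 6) = -1070*75 = -80250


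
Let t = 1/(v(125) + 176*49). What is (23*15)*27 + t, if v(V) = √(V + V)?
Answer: 346392838657/37186563 - 5*√10/74373126 ≈ 9315.0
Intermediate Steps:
v(V) = √2*√V (v(V) = √(2*V) = √2*√V)
t = 1/(8624 + 5*√10) (t = 1/(√2*√125 + 176*49) = 1/(√2*(5*√5) + 8624) = 1/(5*√10 + 8624) = 1/(8624 + 5*√10) ≈ 0.00011574)
(23*15)*27 + t = (23*15)*27 + (4312/37186563 - 5*√10/74373126) = 345*27 + (4312/37186563 - 5*√10/74373126) = 9315 + (4312/37186563 - 5*√10/74373126) = 346392838657/37186563 - 5*√10/74373126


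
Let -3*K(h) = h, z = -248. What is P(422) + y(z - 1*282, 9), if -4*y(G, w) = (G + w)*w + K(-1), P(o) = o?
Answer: 9565/6 ≈ 1594.2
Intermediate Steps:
K(h) = -h/3
y(G, w) = -1/12 - w*(G + w)/4 (y(G, w) = -((G + w)*w - ⅓*(-1))/4 = -(w*(G + w) + ⅓)/4 = -(⅓ + w*(G + w))/4 = -1/12 - w*(G + w)/4)
P(422) + y(z - 1*282, 9) = 422 + (-1/12 - ¼*9² - ¼*(-248 - 1*282)*9) = 422 + (-1/12 - ¼*81 - ¼*(-248 - 282)*9) = 422 + (-1/12 - 81/4 - ¼*(-530)*9) = 422 + (-1/12 - 81/4 + 2385/2) = 422 + 7033/6 = 9565/6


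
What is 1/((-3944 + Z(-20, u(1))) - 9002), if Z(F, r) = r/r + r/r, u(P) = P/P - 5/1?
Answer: -1/12944 ≈ -7.7256e-5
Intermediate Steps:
u(P) = -4 (u(P) = 1 - 5*1 = 1 - 5 = -4)
Z(F, r) = 2 (Z(F, r) = 1 + 1 = 2)
1/((-3944 + Z(-20, u(1))) - 9002) = 1/((-3944 + 2) - 9002) = 1/(-3942 - 9002) = 1/(-12944) = -1/12944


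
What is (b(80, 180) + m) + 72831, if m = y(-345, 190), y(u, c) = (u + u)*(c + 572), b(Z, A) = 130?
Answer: -452819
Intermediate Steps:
y(u, c) = 2*u*(572 + c) (y(u, c) = (2*u)*(572 + c) = 2*u*(572 + c))
m = -525780 (m = 2*(-345)*(572 + 190) = 2*(-345)*762 = -525780)
(b(80, 180) + m) + 72831 = (130 - 525780) + 72831 = -525650 + 72831 = -452819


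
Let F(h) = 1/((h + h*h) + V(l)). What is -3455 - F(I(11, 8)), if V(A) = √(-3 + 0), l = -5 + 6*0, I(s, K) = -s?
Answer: (-3455*√3 + 380051*I)/(√3 - 110*I) ≈ -3455.0 + 0.00014311*I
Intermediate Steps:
l = -5 (l = -5 + 0 = -5)
V(A) = I*√3 (V(A) = √(-3) = I*√3)
F(h) = 1/(h + h² + I*√3) (F(h) = 1/((h + h*h) + I*√3) = 1/((h + h²) + I*√3) = 1/(h + h² + I*√3))
-3455 - F(I(11, 8)) = -3455 - 1/(-1*11 + (-1*11)² + I*√3) = -3455 - 1/(-11 + (-11)² + I*√3) = -3455 - 1/(-11 + 121 + I*√3) = -3455 - 1/(110 + I*√3)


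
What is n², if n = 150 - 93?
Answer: 3249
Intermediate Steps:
n = 57
n² = 57² = 3249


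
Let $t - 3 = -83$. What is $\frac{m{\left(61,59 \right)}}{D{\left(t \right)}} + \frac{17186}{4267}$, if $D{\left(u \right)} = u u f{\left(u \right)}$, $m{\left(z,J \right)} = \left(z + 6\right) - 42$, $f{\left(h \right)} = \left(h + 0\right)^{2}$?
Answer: $\frac{28157546667}{6991052800} \approx 4.0277$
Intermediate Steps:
$t = -80$ ($t = 3 - 83 = -80$)
$f{\left(h \right)} = h^{2}$
$m{\left(z,J \right)} = -36 + z$ ($m{\left(z,J \right)} = \left(6 + z\right) - 42 = -36 + z$)
$D{\left(u \right)} = u^{4}$ ($D{\left(u \right)} = u u u^{2} = u^{2} u^{2} = u^{4}$)
$\frac{m{\left(61,59 \right)}}{D{\left(t \right)}} + \frac{17186}{4267} = \frac{-36 + 61}{\left(-80\right)^{4}} + \frac{17186}{4267} = \frac{25}{40960000} + 17186 \cdot \frac{1}{4267} = 25 \cdot \frac{1}{40960000} + \frac{17186}{4267} = \frac{1}{1638400} + \frac{17186}{4267} = \frac{28157546667}{6991052800}$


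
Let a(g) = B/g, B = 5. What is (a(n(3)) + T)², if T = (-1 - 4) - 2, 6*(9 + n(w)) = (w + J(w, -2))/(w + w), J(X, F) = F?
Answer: 5958481/104329 ≈ 57.112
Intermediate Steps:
n(w) = -9 + (-2 + w)/(12*w) (n(w) = -9 + ((w - 2)/(w + w))/6 = -9 + ((-2 + w)/((2*w)))/6 = -9 + ((-2 + w)*(1/(2*w)))/6 = -9 + ((-2 + w)/(2*w))/6 = -9 + (-2 + w)/(12*w))
a(g) = 5/g
T = -7 (T = -5 - 2 = -7)
(a(n(3)) + T)² = (5/(((1/12)*(-2 - 107*3)/3)) - 7)² = (5/(((1/12)*(⅓)*(-2 - 321))) - 7)² = (5/(((1/12)*(⅓)*(-323))) - 7)² = (5/(-323/36) - 7)² = (5*(-36/323) - 7)² = (-180/323 - 7)² = (-2441/323)² = 5958481/104329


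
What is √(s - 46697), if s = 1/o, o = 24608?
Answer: 15*I*√7854872062/6152 ≈ 216.09*I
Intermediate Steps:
s = 1/24608 ≈ 4.0637e-5
√(s - 46697) = √(1/24608 - 46697) = √(-1149119775/24608) = 15*I*√7854872062/6152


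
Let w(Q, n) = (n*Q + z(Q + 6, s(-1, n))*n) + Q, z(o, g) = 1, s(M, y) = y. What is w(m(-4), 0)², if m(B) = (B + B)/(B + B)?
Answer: 1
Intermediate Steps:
m(B) = 1 (m(B) = (2*B)/((2*B)) = (2*B)*(1/(2*B)) = 1)
w(Q, n) = Q + n + Q*n (w(Q, n) = (n*Q + 1*n) + Q = (Q*n + n) + Q = (n + Q*n) + Q = Q + n + Q*n)
w(m(-4), 0)² = (1 + 0 + 1*0)² = (1 + 0 + 0)² = 1² = 1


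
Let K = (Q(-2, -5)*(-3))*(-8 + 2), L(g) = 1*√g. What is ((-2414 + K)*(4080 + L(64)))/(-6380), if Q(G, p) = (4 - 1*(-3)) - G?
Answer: 2301544/1595 ≈ 1443.0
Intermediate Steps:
L(g) = √g
Q(G, p) = 7 - G (Q(G, p) = (4 + 3) - G = 7 - G)
K = 162 (K = ((7 - 1*(-2))*(-3))*(-8 + 2) = ((7 + 2)*(-3))*(-6) = (9*(-3))*(-6) = -27*(-6) = 162)
((-2414 + K)*(4080 + L(64)))/(-6380) = ((-2414 + 162)*(4080 + √64))/(-6380) = -2252*(4080 + 8)*(-1/6380) = -2252*4088*(-1/6380) = -9206176*(-1/6380) = 2301544/1595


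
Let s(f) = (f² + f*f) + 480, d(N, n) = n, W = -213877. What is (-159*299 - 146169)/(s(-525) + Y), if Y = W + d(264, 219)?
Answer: -96855/169036 ≈ -0.57298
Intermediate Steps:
s(f) = 480 + 2*f² (s(f) = (f² + f²) + 480 = 2*f² + 480 = 480 + 2*f²)
Y = -213658 (Y = -213877 + 219 = -213658)
(-159*299 - 146169)/(s(-525) + Y) = (-159*299 - 146169)/((480 + 2*(-525)²) - 213658) = (-47541 - 146169)/((480 + 2*275625) - 213658) = -193710/((480 + 551250) - 213658) = -193710/(551730 - 213658) = -193710/338072 = -193710*1/338072 = -96855/169036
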